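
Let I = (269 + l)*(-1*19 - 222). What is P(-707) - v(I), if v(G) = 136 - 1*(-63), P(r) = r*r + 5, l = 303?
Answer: 499655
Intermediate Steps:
P(r) = 5 + r² (P(r) = r² + 5 = 5 + r²)
I = -137852 (I = (269 + 303)*(-1*19 - 222) = 572*(-19 - 222) = 572*(-241) = -137852)
v(G) = 199 (v(G) = 136 + 63 = 199)
P(-707) - v(I) = (5 + (-707)²) - 1*199 = (5 + 499849) - 199 = 499854 - 199 = 499655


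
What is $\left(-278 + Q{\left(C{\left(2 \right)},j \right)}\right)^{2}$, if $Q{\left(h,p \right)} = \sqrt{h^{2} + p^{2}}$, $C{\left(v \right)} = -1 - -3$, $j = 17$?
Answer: $\left(278 - \sqrt{293}\right)^{2} \approx 68060.0$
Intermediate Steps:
$C{\left(v \right)} = 2$ ($C{\left(v \right)} = -1 + 3 = 2$)
$\left(-278 + Q{\left(C{\left(2 \right)},j \right)}\right)^{2} = \left(-278 + \sqrt{2^{2} + 17^{2}}\right)^{2} = \left(-278 + \sqrt{4 + 289}\right)^{2} = \left(-278 + \sqrt{293}\right)^{2}$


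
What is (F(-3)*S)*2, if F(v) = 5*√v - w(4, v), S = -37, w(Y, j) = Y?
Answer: 296 - 370*I*√3 ≈ 296.0 - 640.86*I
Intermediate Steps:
F(v) = -4 + 5*√v (F(v) = 5*√v - 1*4 = 5*√v - 4 = -4 + 5*√v)
(F(-3)*S)*2 = ((-4 + 5*√(-3))*(-37))*2 = ((-4 + 5*(I*√3))*(-37))*2 = ((-4 + 5*I*√3)*(-37))*2 = (148 - 185*I*√3)*2 = 296 - 370*I*√3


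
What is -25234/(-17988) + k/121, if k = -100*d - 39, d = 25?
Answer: -21309109/1088274 ≈ -19.581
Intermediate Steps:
k = -2539 (k = -100*25 - 39 = -2500 - 39 = -2539)
-25234/(-17988) + k/121 = -25234/(-17988) - 2539/121 = -25234*(-1/17988) - 2539*1/121 = 12617/8994 - 2539/121 = -21309109/1088274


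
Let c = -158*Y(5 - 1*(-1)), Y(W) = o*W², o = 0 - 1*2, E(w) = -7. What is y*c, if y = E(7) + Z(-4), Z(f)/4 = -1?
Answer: -125136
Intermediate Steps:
Z(f) = -4 (Z(f) = 4*(-1) = -4)
o = -2 (o = 0 - 2 = -2)
Y(W) = -2*W²
y = -11 (y = -7 - 4 = -11)
c = 11376 (c = -(-316)*(5 - 1*(-1))² = -(-316)*(5 + 1)² = -(-316)*6² = -(-316)*36 = -158*(-72) = 11376)
y*c = -11*11376 = -125136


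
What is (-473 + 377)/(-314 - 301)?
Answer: 32/205 ≈ 0.15610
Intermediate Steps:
(-473 + 377)/(-314 - 301) = -96/(-615) = -96*(-1/615) = 32/205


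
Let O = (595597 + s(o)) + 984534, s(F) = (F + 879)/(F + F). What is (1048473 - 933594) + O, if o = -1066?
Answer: 3613761507/2132 ≈ 1.6950e+6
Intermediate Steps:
s(F) = (879 + F)/(2*F) (s(F) = (879 + F)/((2*F)) = (879 + F)*(1/(2*F)) = (879 + F)/(2*F))
O = 3368839479/2132 (O = (595597 + (1/2)*(879 - 1066)/(-1066)) + 984534 = (595597 + (1/2)*(-1/1066)*(-187)) + 984534 = (595597 + 187/2132) + 984534 = 1269812991/2132 + 984534 = 3368839479/2132 ≈ 1.5801e+6)
(1048473 - 933594) + O = (1048473 - 933594) + 3368839479/2132 = 114879 + 3368839479/2132 = 3613761507/2132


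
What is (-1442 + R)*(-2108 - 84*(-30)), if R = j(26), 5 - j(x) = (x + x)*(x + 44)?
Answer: -2091724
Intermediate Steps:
j(x) = 5 - 2*x*(44 + x) (j(x) = 5 - (x + x)*(x + 44) = 5 - 2*x*(44 + x))
R = -3635 (R = 5 - 88*26 - 2*26² = 5 - 2288 - 2*676 = 5 - 2288 - 1352 = -3635)
(-1442 + R)*(-2108 - 84*(-30)) = (-1442 - 3635)*(-2108 - 84*(-30)) = -5077*(-2108 + 2520) = -5077*412 = -2091724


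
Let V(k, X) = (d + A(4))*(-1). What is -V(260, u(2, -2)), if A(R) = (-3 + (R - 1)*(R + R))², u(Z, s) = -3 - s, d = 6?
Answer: 447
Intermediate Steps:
A(R) = (-3 + 2*R*(-1 + R))² (A(R) = (-3 + (-1 + R)*(2*R))² = (-3 + 2*R*(-1 + R))²)
V(k, X) = -447 (V(k, X) = (6 + (3 - 2*4² + 2*4)²)*(-1) = (6 + (3 - 2*16 + 8)²)*(-1) = (6 + (3 - 32 + 8)²)*(-1) = (6 + (-21)²)*(-1) = (6 + 441)*(-1) = 447*(-1) = -447)
-V(260, u(2, -2)) = -1*(-447) = 447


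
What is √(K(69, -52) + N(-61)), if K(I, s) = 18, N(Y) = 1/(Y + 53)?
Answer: √286/4 ≈ 4.2279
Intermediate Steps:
N(Y) = 1/(53 + Y)
√(K(69, -52) + N(-61)) = √(18 + 1/(53 - 61)) = √(18 + 1/(-8)) = √(18 - ⅛) = √(143/8) = √286/4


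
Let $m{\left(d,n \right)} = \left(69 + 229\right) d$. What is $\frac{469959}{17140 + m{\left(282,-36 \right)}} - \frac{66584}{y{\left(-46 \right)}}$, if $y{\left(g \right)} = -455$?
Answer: $\frac{992933447}{6576440} \approx 150.98$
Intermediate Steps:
$m{\left(d,n \right)} = 298 d$
$\frac{469959}{17140 + m{\left(282,-36 \right)}} - \frac{66584}{y{\left(-46 \right)}} = \frac{469959}{17140 + 298 \cdot 282} - \frac{66584}{-455} = \frac{469959}{17140 + 84036} - - \frac{9512}{65} = \frac{469959}{101176} + \frac{9512}{65} = \frac{992933447}{6576440}$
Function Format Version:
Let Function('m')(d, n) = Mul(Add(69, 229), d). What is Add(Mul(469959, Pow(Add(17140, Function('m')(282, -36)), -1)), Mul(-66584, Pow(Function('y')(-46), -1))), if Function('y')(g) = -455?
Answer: Rational(992933447, 6576440) ≈ 150.98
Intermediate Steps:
Function('m')(d, n) = Mul(298, d)
Add(Mul(469959, Pow(Add(17140, Function('m')(282, -36)), -1)), Mul(-66584, Pow(Function('y')(-46), -1))) = Add(Mul(469959, Pow(Add(17140, Mul(298, 282)), -1)), Mul(-66584, Pow(-455, -1))) = Add(Mul(469959, Pow(Add(17140, 84036), -1)), Mul(-66584, Rational(-1, 455))) = Add(Mul(469959, Pow(101176, -1)), Rational(9512, 65)) = Add(Mul(469959, Rational(1, 101176)), Rational(9512, 65)) = Add(Rational(469959, 101176), Rational(9512, 65)) = Rational(992933447, 6576440)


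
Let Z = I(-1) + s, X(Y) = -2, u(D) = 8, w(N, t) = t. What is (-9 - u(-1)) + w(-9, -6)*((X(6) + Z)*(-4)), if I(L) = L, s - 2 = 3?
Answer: 31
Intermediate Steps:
s = 5 (s = 2 + 3 = 5)
Z = 4 (Z = -1 + 5 = 4)
(-9 - u(-1)) + w(-9, -6)*((X(6) + Z)*(-4)) = (-9 - 1*8) - 6*(-2 + 4)*(-4) = (-9 - 8) - 12*(-4) = -17 - 6*(-8) = -17 + 48 = 31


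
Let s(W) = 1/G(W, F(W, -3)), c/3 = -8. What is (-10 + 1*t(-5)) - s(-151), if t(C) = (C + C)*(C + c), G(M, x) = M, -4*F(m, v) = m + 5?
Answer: 42281/151 ≈ 280.01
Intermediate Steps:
c = -24 (c = 3*(-8) = -24)
F(m, v) = -5/4 - m/4 (F(m, v) = -(m + 5)/4 = -(5 + m)/4 = -5/4 - m/4)
t(C) = 2*C*(-24 + C) (t(C) = (C + C)*(C - 24) = (2*C)*(-24 + C) = 2*C*(-24 + C))
s(W) = 1/W
(-10 + 1*t(-5)) - s(-151) = (-10 + 1*(2*(-5)*(-24 - 5))) - 1/(-151) = (-10 + 1*(2*(-5)*(-29))) - 1*(-1/151) = (-10 + 1*290) + 1/151 = (-10 + 290) + 1/151 = 280 + 1/151 = 42281/151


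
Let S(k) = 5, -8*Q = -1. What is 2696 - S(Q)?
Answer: 2691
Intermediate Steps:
Q = 1/8 (Q = -1/8*(-1) = 1/8 ≈ 0.12500)
2696 - S(Q) = 2696 - 1*5 = 2696 - 5 = 2691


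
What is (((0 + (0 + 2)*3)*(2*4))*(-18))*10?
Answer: -8640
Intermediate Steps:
(((0 + (0 + 2)*3)*(2*4))*(-18))*10 = (((0 + 2*3)*8)*(-18))*10 = (((0 + 6)*8)*(-18))*10 = ((6*8)*(-18))*10 = (48*(-18))*10 = -864*10 = -8640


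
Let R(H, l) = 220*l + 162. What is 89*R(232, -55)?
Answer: -1062482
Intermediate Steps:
R(H, l) = 162 + 220*l
89*R(232, -55) = 89*(162 + 220*(-55)) = 89*(162 - 12100) = 89*(-11938) = -1062482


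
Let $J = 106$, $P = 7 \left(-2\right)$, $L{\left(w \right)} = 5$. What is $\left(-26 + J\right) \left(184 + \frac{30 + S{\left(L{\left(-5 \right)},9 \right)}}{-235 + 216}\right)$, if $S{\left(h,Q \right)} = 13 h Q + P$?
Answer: $\frac{231600}{19} \approx 12189.0$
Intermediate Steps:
$P = -14$
$S{\left(h,Q \right)} = -14 + 13 Q h$ ($S{\left(h,Q \right)} = 13 h Q - 14 = 13 Q h - 14 = -14 + 13 Q h$)
$\left(-26 + J\right) \left(184 + \frac{30 + S{\left(L{\left(-5 \right)},9 \right)}}{-235 + 216}\right) = \left(-26 + 106\right) \left(184 + \frac{30 - \left(14 - 585\right)}{-235 + 216}\right) = 80 \left(184 + \frac{30 + \left(-14 + 585\right)}{-19}\right) = 80 \left(184 + \left(30 + 571\right) \left(- \frac{1}{19}\right)\right) = 80 \left(184 + 601 \left(- \frac{1}{19}\right)\right) = 80 \left(184 - \frac{601}{19}\right) = 80 \cdot \frac{2895}{19} = \frac{231600}{19}$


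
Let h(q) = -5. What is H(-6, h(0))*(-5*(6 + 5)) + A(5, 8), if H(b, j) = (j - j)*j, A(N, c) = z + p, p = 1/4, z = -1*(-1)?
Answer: 5/4 ≈ 1.2500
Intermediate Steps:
z = 1
p = ¼ (p = 1*(¼) = ¼ ≈ 0.25000)
A(N, c) = 5/4 (A(N, c) = 1 + ¼ = 5/4)
H(b, j) = 0 (H(b, j) = 0*j = 0)
H(-6, h(0))*(-5*(6 + 5)) + A(5, 8) = 0*(-5*(6 + 5)) + 5/4 = 0*(-5*11) + 5/4 = 0*(-55) + 5/4 = 0 + 5/4 = 5/4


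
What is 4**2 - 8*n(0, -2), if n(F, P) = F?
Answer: 16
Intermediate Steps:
4**2 - 8*n(0, -2) = 4**2 - 8*0 = 16 + 0 = 16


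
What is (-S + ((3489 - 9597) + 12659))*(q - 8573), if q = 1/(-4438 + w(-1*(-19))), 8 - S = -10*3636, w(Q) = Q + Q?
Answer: 1124733050217/4400 ≈ 2.5562e+8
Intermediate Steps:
w(Q) = 2*Q
S = 36368 (S = 8 - (-10)*3636 = 8 - 1*(-36360) = 8 + 36360 = 36368)
q = -1/4400 (q = 1/(-4438 + 2*(-1*(-19))) = 1/(-4438 + 2*19) = 1/(-4438 + 38) = 1/(-4400) = -1/4400 ≈ -0.00022727)
(-S + ((3489 - 9597) + 12659))*(q - 8573) = (-1*36368 + ((3489 - 9597) + 12659))*(-1/4400 - 8573) = (-36368 + (-6108 + 12659))*(-37721201/4400) = (-36368 + 6551)*(-37721201/4400) = -29817*(-37721201/4400) = 1124733050217/4400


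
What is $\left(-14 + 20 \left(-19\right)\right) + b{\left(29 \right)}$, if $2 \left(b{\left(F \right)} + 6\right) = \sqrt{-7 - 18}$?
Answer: $-400 + \frac{5 i}{2} \approx -400.0 + 2.5 i$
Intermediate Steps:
$b{\left(F \right)} = -6 + \frac{5 i}{2}$ ($b{\left(F \right)} = -6 + \frac{\sqrt{-7 - 18}}{2} = -6 + \frac{\sqrt{-25}}{2} = -6 + \frac{5 i}{2}$)
$\left(-14 + 20 \left(-19\right)\right) + b{\left(29 \right)} = \left(-14 + 20 \left(-19\right)\right) - \left(6 - \frac{5 i}{2}\right) = \left(-14 - 380\right) - \left(6 - \frac{5 i}{2}\right) = -394 - \left(6 - \frac{5 i}{2}\right) = -400 + \frac{5 i}{2}$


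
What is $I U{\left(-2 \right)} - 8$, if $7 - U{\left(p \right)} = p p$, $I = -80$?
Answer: $-248$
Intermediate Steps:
$U{\left(p \right)} = 7 - p^{2}$ ($U{\left(p \right)} = 7 - p p = 7 - p^{2}$)
$I U{\left(-2 \right)} - 8 = - 80 \left(7 - \left(-2\right)^{2}\right) - 8 = - 80 \left(7 - 4\right) - 8 = \left(-80\right) 3 - 8 = -240 - 8 = -248$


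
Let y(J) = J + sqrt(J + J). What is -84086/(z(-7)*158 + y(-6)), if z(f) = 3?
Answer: -3279354/18253 + 42043*I*sqrt(3)/54759 ≈ -179.66 + 1.3298*I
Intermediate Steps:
y(J) = J + sqrt(2)*sqrt(J) (y(J) = J + sqrt(2*J) = J + sqrt(2)*sqrt(J))
-84086/(z(-7)*158 + y(-6)) = -84086/(3*158 + (-6 + sqrt(2)*sqrt(-6))) = -84086/(474 + (-6 + sqrt(2)*(I*sqrt(6)))) = -84086/(474 + (-6 + 2*I*sqrt(3))) = -84086/(468 + 2*I*sqrt(3))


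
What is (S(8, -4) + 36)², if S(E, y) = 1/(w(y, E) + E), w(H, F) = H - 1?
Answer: 11881/9 ≈ 1320.1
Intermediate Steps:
w(H, F) = -1 + H
S(E, y) = 1/(-1 + E + y) (S(E, y) = 1/((-1 + y) + E) = 1/(-1 + E + y))
(S(8, -4) + 36)² = (1/(-1 + 8 - 4) + 36)² = (1/3 + 36)² = (⅓ + 36)² = (109/3)² = 11881/9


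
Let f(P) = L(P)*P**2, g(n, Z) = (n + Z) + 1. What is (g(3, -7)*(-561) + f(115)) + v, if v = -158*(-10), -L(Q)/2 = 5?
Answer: -128987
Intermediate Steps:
L(Q) = -10 (L(Q) = -2*5 = -10)
g(n, Z) = 1 + Z + n (g(n, Z) = (Z + n) + 1 = 1 + Z + n)
f(P) = -10*P**2
v = 1580
(g(3, -7)*(-561) + f(115)) + v = ((1 - 7 + 3)*(-561) - 10*115**2) + 1580 = (-3*(-561) - 10*13225) + 1580 = (1683 - 132250) + 1580 = -130567 + 1580 = -128987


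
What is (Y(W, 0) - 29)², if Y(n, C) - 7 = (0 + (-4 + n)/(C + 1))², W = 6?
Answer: 324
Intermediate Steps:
Y(n, C) = 7 + (-4 + n)²/(1 + C)² (Y(n, C) = 7 + (0 + (-4 + n)/(C + 1))² = 7 + (0 + (-4 + n)/(1 + C))² = 7 + ((-4 + n)/(1 + C))² = 7 + (-4 + n)²/(1 + C)²)
(Y(W, 0) - 29)² = ((7 + (-4 + 6)²/(1 + 0)²) - 29)² = ((7 + 2²/1²) - 29)² = ((7 + 1*4) - 29)² = ((7 + 4) - 29)² = (11 - 29)² = (-18)² = 324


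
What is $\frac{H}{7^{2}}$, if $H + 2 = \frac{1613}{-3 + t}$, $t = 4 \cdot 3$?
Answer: $\frac{1595}{441} \approx 3.6168$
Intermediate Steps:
$t = 12$
$H = \frac{1595}{9}$ ($H = -2 + \frac{1613}{-3 + 12} = -2 + \frac{1613}{9} = \frac{1595}{9} \approx 177.22$)
$\frac{H}{7^{2}} = \frac{1595}{9 \cdot 7^{2}} = \frac{1595}{9 \cdot 49} = \frac{1595}{9} \cdot \frac{1}{49} = \frac{1595}{441}$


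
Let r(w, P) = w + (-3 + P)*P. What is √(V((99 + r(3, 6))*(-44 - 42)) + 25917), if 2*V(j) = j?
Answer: √20757 ≈ 144.07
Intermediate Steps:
r(w, P) = w + P*(-3 + P)
V(j) = j/2
√(V((99 + r(3, 6))*(-44 - 42)) + 25917) = √(((99 + (3 + 6² - 3*6))*(-44 - 42))/2 + 25917) = √(((99 + (3 + 36 - 18))*(-86))/2 + 25917) = √(((99 + 21)*(-86))/2 + 25917) = √((120*(-86))/2 + 25917) = √((½)*(-10320) + 25917) = √(-5160 + 25917) = √20757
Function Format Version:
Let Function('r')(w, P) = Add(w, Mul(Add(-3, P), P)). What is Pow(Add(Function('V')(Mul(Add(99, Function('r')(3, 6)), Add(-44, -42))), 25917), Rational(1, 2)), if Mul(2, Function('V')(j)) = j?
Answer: Pow(20757, Rational(1, 2)) ≈ 144.07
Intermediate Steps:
Function('r')(w, P) = Add(w, Mul(P, Add(-3, P)))
Function('V')(j) = Mul(Rational(1, 2), j)
Pow(Add(Function('V')(Mul(Add(99, Function('r')(3, 6)), Add(-44, -42))), 25917), Rational(1, 2)) = Pow(Add(Mul(Rational(1, 2), Mul(Add(99, Add(3, Pow(6, 2), Mul(-3, 6))), Add(-44, -42))), 25917), Rational(1, 2)) = Pow(Add(Mul(Rational(1, 2), Mul(Add(99, Add(3, 36, -18)), -86)), 25917), Rational(1, 2)) = Pow(Add(Mul(Rational(1, 2), Mul(Add(99, 21), -86)), 25917), Rational(1, 2)) = Pow(Add(Mul(Rational(1, 2), Mul(120, -86)), 25917), Rational(1, 2)) = Pow(Add(Mul(Rational(1, 2), -10320), 25917), Rational(1, 2)) = Pow(Add(-5160, 25917), Rational(1, 2)) = Pow(20757, Rational(1, 2))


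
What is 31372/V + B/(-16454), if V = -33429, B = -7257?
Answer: -24872785/50003706 ≈ -0.49742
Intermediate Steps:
31372/V + B/(-16454) = 31372/(-33429) - 7257/(-16454) = 31372*(-1/33429) - 7257*(-1/16454) = -2852/3039 + 7257/16454 = -24872785/50003706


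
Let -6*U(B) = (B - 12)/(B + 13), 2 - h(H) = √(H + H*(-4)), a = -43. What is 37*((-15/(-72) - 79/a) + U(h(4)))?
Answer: 2154399/27176 + 925*I*√3/711 ≈ 79.276 + 2.2534*I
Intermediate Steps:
h(H) = 2 - √3*√(-H) (h(H) = 2 - √(H + H*(-4)) = 2 - √(H - 4*H) = 2 - √(-3*H) = 2 - √3*√(-H))
U(B) = -(-12 + B)/(6*(13 + B)) (U(B) = -(B - 12)/(6*(B + 13)) = -(-12 + B)/(6*(13 + B)))
37*((-15/(-72) - 79/a) + U(h(4))) = 37*((-15/(-72) - 79/(-43)) + (12 - (2 - √3*√(-1*4)))/(6*(13 + (2 - √3*√(-1*4))))) = 37*((-15*(-1/72) - 79*(-1/43)) + (12 - (2 - √3*√(-4)))/(6*(13 + (2 - √3*√(-4))))) = 37*((5/24 + 79/43) + (12 - (2 - √3*2*I))/(6*(13 + (2 - √3*2*I)))) = 37*(2111/1032 + (12 - (2 - 2*I*√3))/(6*(13 + (2 - 2*I*√3)))) = 37*(2111/1032 + (12 + (-2 + 2*I*√3))/(6*(15 - 2*I*√3))) = 37*(2111/1032 + (10 + 2*I*√3)/(6*(15 - 2*I*√3))) = 78107/1032 + 37*(10 + 2*I*√3)/(6*(15 - 2*I*√3))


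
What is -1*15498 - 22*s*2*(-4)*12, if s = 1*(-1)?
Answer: -17610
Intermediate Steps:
s = -1
-1*15498 - 22*s*2*(-4)*12 = -1*15498 - 22*(-1*2)*(-4)*12 = -15498 - (-44)*(-4)*12 = -15498 - 22*8*12 = -15498 - 176*12 = -15498 - 2112 = -17610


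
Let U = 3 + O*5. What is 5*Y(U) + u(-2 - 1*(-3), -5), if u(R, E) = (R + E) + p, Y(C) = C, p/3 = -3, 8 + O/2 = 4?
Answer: -198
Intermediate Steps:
O = -8 (O = -16 + 2*4 = -16 + 8 = -8)
p = -9 (p = 3*(-3) = -9)
U = -37 (U = 3 - 8*5 = 3 - 40 = -37)
u(R, E) = -9 + E + R (u(R, E) = (R + E) - 9 = (E + R) - 9 = -9 + E + R)
5*Y(U) + u(-2 - 1*(-3), -5) = 5*(-37) + (-9 - 5 + (-2 - 1*(-3))) = -185 + (-9 - 5 + (-2 + 3)) = -185 + (-9 - 5 + 1) = -185 - 13 = -198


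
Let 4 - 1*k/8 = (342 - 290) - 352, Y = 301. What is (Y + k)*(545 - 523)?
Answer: 60126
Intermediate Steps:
k = 2432 (k = 32 - 8*((342 - 290) - 352) = 32 - 8*(52 - 352) = 32 - 8*(-300) = 32 + 2400 = 2432)
(Y + k)*(545 - 523) = (301 + 2432)*(545 - 523) = 2733*22 = 60126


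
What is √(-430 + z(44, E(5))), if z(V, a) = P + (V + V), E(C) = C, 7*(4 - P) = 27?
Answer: I*√16751/7 ≈ 18.489*I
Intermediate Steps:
P = ⅐ (P = 4 - ⅐*27 = 4 - 27/7 = ⅐ ≈ 0.14286)
z(V, a) = ⅐ + 2*V (z(V, a) = ⅐ + (V + V) = ⅐ + 2*V)
√(-430 + z(44, E(5))) = √(-430 + (⅐ + 2*44)) = √(-430 + (⅐ + 88)) = √(-430 + 617/7) = √(-2393/7) = I*√16751/7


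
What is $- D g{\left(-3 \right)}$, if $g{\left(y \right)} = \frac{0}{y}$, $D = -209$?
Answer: $0$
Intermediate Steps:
$g{\left(y \right)} = 0$
$- D g{\left(-3 \right)} = \left(-1\right) \left(-209\right) 0 = 209 \cdot 0 = 0$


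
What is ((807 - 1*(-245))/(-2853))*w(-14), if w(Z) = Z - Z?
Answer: 0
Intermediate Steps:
w(Z) = 0
((807 - 1*(-245))/(-2853))*w(-14) = ((807 - 1*(-245))/(-2853))*0 = ((807 + 245)*(-1/2853))*0 = (1052*(-1/2853))*0 = -1052/2853*0 = 0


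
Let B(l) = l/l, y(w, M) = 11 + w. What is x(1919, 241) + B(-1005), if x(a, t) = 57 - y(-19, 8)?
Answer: 66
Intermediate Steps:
B(l) = 1
x(a, t) = 65 (x(a, t) = 57 - (11 - 19) = 57 - 1*(-8) = 57 + 8 = 65)
x(1919, 241) + B(-1005) = 65 + 1 = 66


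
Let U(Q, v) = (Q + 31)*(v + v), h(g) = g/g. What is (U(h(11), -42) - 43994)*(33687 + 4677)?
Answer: -1790908248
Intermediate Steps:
h(g) = 1
U(Q, v) = 2*v*(31 + Q) (U(Q, v) = (31 + Q)*(2*v) = 2*v*(31 + Q))
(U(h(11), -42) - 43994)*(33687 + 4677) = (2*(-42)*(31 + 1) - 43994)*(33687 + 4677) = (2*(-42)*32 - 43994)*38364 = (-2688 - 43994)*38364 = -46682*38364 = -1790908248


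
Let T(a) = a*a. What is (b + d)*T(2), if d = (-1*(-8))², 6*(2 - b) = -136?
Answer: 1064/3 ≈ 354.67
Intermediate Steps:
b = 74/3 (b = 2 - ⅙*(-136) = 2 + 68/3 = 74/3 ≈ 24.667)
T(a) = a²
d = 64 (d = 8² = 64)
(b + d)*T(2) = (74/3 + 64)*2² = (266/3)*4 = 1064/3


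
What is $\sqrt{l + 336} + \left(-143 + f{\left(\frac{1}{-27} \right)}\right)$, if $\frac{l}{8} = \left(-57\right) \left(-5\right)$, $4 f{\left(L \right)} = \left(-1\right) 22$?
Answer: $- \frac{297}{2} + 2 \sqrt{654} \approx -97.353$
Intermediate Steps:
$f{\left(L \right)} = - \frac{11}{2}$ ($f{\left(L \right)} = \frac{\left(-1\right) 22}{4} = \frac{1}{4} \left(-22\right) = - \frac{11}{2}$)
$l = 2280$ ($l = 8 \left(\left(-57\right) \left(-5\right)\right) = 8 \cdot 285 = 2280$)
$\sqrt{l + 336} + \left(-143 + f{\left(\frac{1}{-27} \right)}\right) = \sqrt{2280 + 336} - \frac{297}{2} = \sqrt{2616} - \frac{297}{2} = 2 \sqrt{654} - \frac{297}{2} = - \frac{297}{2} + 2 \sqrt{654}$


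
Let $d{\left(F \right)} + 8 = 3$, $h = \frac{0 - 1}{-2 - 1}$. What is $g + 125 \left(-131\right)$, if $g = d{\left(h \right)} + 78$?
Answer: $-16302$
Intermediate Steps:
$h = \frac{1}{3}$ ($h = - \frac{1}{-3} = \left(-1\right) \left(- \frac{1}{3}\right) = \frac{1}{3} \approx 0.33333$)
$d{\left(F \right)} = -5$ ($d{\left(F \right)} = -8 + 3 = -5$)
$g = 73$ ($g = -5 + 78 = 73$)
$g + 125 \left(-131\right) = 73 + 125 \left(-131\right) = 73 - 16375 = -16302$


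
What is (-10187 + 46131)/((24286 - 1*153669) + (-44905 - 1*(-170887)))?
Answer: -35944/3401 ≈ -10.569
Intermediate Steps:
(-10187 + 46131)/((24286 - 1*153669) + (-44905 - 1*(-170887))) = 35944/((24286 - 153669) + (-44905 + 170887)) = 35944/(-129383 + 125982) = 35944/(-3401) = 35944*(-1/3401) = -35944/3401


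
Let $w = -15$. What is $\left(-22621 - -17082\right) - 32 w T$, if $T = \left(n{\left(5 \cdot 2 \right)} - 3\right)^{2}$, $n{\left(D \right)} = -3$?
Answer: $11741$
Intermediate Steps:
$T = 36$ ($T = \left(-3 - 3\right)^{2} = \left(-6\right)^{2} = 36$)
$\left(-22621 - -17082\right) - 32 w T = \left(-22621 - -17082\right) - 32 \left(-15\right) 36 = \left(-22621 + 17082\right) - \left(-480\right) 36 = -5539 - -17280 = -5539 + 17280 = 11741$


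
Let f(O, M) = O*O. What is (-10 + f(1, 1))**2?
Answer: 81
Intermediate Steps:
f(O, M) = O**2
(-10 + f(1, 1))**2 = (-10 + 1**2)**2 = (-10 + 1)**2 = (-9)**2 = 81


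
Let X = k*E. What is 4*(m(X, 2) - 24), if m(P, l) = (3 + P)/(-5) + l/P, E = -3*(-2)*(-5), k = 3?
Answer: -1192/45 ≈ -26.489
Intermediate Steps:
E = -30 (E = 6*(-5) = -30)
X = -90 (X = 3*(-30) = -90)
m(P, l) = -3/5 - P/5 + l/P (m(P, l) = (3 + P)*(-1/5) + l/P = (-3/5 - P/5) + l/P = -3/5 - P/5 + l/P)
4*(m(X, 2) - 24) = 4*((2 - 1/5*(-90)*(3 - 90))/(-90) - 24) = 4*(-(2 - 1/5*(-90)*(-87))/90 - 24) = 4*(-(2 - 1566)/90 - 24) = 4*(-1/90*(-1564) - 24) = 4*(782/45 - 24) = 4*(-298/45) = -1192/45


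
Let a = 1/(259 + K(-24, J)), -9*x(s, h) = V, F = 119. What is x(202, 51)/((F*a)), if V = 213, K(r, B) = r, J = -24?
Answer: -16685/357 ≈ -46.737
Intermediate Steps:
x(s, h) = -71/3 (x(s, h) = -⅑*213 = -71/3)
a = 1/235 (a = 1/(259 - 24) = 1/235 ≈ 0.0042553)
x(202, 51)/((F*a)) = -71/(3*(119*(1/235))) = -71/(3*119/235) = -71/3*235/119 = -16685/357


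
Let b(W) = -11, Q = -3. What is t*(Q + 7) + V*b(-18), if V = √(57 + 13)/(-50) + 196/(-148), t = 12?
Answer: 2315/37 + 11*√70/50 ≈ 64.408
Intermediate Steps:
V = -49/37 - √70/50 (V = √70*(-1/50) + 196*(-1/148) = -√70/50 - 49/37 = -49/37 - √70/50 ≈ -1.4917)
t*(Q + 7) + V*b(-18) = 12*(-3 + 7) + (-49/37 - √70/50)*(-11) = 12*4 + (539/37 + 11*√70/50) = 48 + (539/37 + 11*√70/50) = 2315/37 + 11*√70/50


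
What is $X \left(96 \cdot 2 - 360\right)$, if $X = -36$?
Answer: $6048$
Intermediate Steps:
$X \left(96 \cdot 2 - 360\right) = - 36 \left(96 \cdot 2 - 360\right) = - 36 \left(192 - 360\right) = \left(-36\right) \left(-168\right) = 6048$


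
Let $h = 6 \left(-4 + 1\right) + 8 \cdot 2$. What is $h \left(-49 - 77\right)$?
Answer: $252$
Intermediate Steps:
$h = -2$ ($h = 6 \left(-3\right) + 16 = -18 + 16 = -2$)
$h \left(-49 - 77\right) = - 2 \left(-49 - 77\right) = \left(-2\right) \left(-126\right) = 252$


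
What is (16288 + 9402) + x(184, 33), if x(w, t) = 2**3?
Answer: 25698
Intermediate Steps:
x(w, t) = 8
(16288 + 9402) + x(184, 33) = (16288 + 9402) + 8 = 25690 + 8 = 25698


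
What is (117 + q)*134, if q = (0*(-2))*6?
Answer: 15678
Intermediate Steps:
q = 0 (q = 0*6 = 0)
(117 + q)*134 = (117 + 0)*134 = 117*134 = 15678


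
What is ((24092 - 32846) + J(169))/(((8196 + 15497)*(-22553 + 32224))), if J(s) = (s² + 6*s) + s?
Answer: 20990/229135003 ≈ 9.1605e-5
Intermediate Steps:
J(s) = s² + 7*s
((24092 - 32846) + J(169))/(((8196 + 15497)*(-22553 + 32224))) = ((24092 - 32846) + 169*(7 + 169))/(((8196 + 15497)*(-22553 + 32224))) = (-8754 + 169*176)/((23693*9671)) = (-8754 + 29744)/229135003 = 20990*(1/229135003) = 20990/229135003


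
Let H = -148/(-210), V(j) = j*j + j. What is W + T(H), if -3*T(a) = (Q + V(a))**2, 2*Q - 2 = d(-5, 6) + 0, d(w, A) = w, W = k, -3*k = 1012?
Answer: -492080265889/1458607500 ≈ -337.36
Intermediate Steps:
V(j) = j + j**2 (V(j) = j**2 + j = j + j**2)
k = -1012/3 (k = -1/3*1012 = -1012/3 ≈ -337.33)
W = -1012/3 ≈ -337.33
Q = -3/2 (Q = 1 + (-5 + 0)/2 = 1 + (1/2)*(-5) = 1 - 5/2 = -3/2 ≈ -1.5000)
H = 74/105 (H = -148*(-1/210) = 74/105 ≈ 0.70476)
T(a) = -(-3/2 + a*(1 + a))**2/3
W + T(H) = -1012/3 - (-3 + 2*(74/105)*(1 + 74/105))**2/12 = -1012/3 - (-3 + 2*(74/105)*(179/105))**2/12 = -1012/3 - (-3 + 26492/11025)**2/12 = -1012/3 - (-6583/11025)**2/12 = -1012/3 - 1/12*43335889/121550625 = -1012/3 - 43335889/1458607500 = -492080265889/1458607500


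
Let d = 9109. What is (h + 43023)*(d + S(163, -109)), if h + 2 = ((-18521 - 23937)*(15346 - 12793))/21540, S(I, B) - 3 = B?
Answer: 1227824737533/3590 ≈ 3.4201e+8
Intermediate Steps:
S(I, B) = 3 + B
h = -18073059/3590 (h = -2 + ((-18521 - 23937)*(15346 - 12793))/21540 = -2 - 42458*2553*(1/21540) = -2 - 108395274*1/21540 = -2 - 18065879/3590 = -18073059/3590 ≈ -5034.3)
(h + 43023)*(d + S(163, -109)) = (-18073059/3590 + 43023)*(9109 + (3 - 109)) = 136379511*(9109 - 106)/3590 = (136379511/3590)*9003 = 1227824737533/3590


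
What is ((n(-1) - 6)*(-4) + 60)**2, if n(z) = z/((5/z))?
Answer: 173056/25 ≈ 6922.2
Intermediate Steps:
n(z) = z**2/5 (n(z) = z*(z/5) = z**2/5)
((n(-1) - 6)*(-4) + 60)**2 = (((1/5)*(-1)**2 - 6)*(-4) + 60)**2 = (((1/5)*1 - 6)*(-4) + 60)**2 = ((1/5 - 6)*(-4) + 60)**2 = (-29/5*(-4) + 60)**2 = (116/5 + 60)**2 = (416/5)**2 = 173056/25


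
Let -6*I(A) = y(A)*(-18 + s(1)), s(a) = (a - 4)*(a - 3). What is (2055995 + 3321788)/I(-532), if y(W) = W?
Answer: -5377783/1064 ≈ -5054.3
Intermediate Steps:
s(a) = (-4 + a)*(-3 + a)
I(A) = 2*A (I(A) = -A*(-18 + (12 + 1**2 - 7*1))/6 = -A*(-18 + (12 + 1 - 7))/6 = -A*(-18 + 6)/6 = -A*(-12)/6 = -(-2)*A = 2*A)
(2055995 + 3321788)/I(-532) = (2055995 + 3321788)/((2*(-532))) = 5377783/(-1064) = 5377783*(-1/1064) = -5377783/1064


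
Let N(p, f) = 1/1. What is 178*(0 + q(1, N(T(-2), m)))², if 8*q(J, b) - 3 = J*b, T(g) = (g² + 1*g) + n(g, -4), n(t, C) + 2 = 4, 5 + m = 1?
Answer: 89/2 ≈ 44.500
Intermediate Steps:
m = -4 (m = -5 + 1 = -4)
n(t, C) = 2 (n(t, C) = -2 + 4 = 2)
T(g) = 2 + g + g² (T(g) = (g² + 1*g) + 2 = (g² + g) + 2 = (g + g²) + 2 = 2 + g + g²)
N(p, f) = 1
q(J, b) = 3/8 + J*b/8 (q(J, b) = 3/8 + (J*b)/8 = 3/8 + J*b/8)
178*(0 + q(1, N(T(-2), m)))² = 178*(0 + (3/8 + (⅛)*1*1))² = 178*(0 + (3/8 + ⅛))² = 178*(0 + ½)² = 178*(½)² = 178*(¼) = 89/2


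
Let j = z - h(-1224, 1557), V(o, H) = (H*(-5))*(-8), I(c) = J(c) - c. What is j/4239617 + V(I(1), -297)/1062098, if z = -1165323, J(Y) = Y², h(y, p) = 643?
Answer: -644368403314/2251444368233 ≈ -0.28620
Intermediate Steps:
I(c) = c² - c
V(o, H) = 40*H (V(o, H) = -5*H*(-8) = 40*H)
j = -1165966 (j = -1165323 - 1*643 = -1165323 - 643 = -1165966)
j/4239617 + V(I(1), -297)/1062098 = -1165966/4239617 + (40*(-297))/1062098 = -1165966*1/4239617 - 11880*1/1062098 = -1165966/4239617 - 5940/531049 = -644368403314/2251444368233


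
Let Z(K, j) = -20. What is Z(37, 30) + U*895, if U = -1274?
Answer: -1140250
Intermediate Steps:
Z(37, 30) + U*895 = -20 - 1274*895 = -20 - 1140230 = -1140250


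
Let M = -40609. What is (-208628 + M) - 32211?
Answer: -281448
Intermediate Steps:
(-208628 + M) - 32211 = (-208628 - 40609) - 32211 = -249237 - 32211 = -281448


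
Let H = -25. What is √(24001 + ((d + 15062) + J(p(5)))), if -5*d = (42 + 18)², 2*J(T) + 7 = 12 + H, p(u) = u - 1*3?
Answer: √38333 ≈ 195.79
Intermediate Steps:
p(u) = -3 + u (p(u) = u - 3 = -3 + u)
J(T) = -10 (J(T) = -7/2 + (12 - 25)/2 = -7/2 + (½)*(-13) = -7/2 - 13/2 = -10)
d = -720 (d = -(42 + 18)²/5 = -⅕*60² = -⅕*3600 = -720)
√(24001 + ((d + 15062) + J(p(5)))) = √(24001 + ((-720 + 15062) - 10)) = √(24001 + (14342 - 10)) = √(24001 + 14332) = √38333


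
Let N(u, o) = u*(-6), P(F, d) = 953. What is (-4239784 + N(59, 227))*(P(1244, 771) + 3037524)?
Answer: -12883561789826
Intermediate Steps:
N(u, o) = -6*u
(-4239784 + N(59, 227))*(P(1244, 771) + 3037524) = (-4239784 - 6*59)*(953 + 3037524) = (-4239784 - 354)*3038477 = -4240138*3038477 = -12883561789826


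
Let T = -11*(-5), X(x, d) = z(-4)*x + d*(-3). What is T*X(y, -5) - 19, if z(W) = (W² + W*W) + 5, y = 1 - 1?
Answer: 806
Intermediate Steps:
y = 0
z(W) = 5 + 2*W² (z(W) = (W² + W²) + 5 = 2*W² + 5 = 5 + 2*W²)
X(x, d) = -3*d + 37*x (X(x, d) = (5 + 2*(-4)²)*x + d*(-3) = (5 + 2*16)*x - 3*d = (5 + 32)*x - 3*d = 37*x - 3*d = -3*d + 37*x)
T = 55
T*X(y, -5) - 19 = 55*(-3*(-5) + 37*0) - 19 = 55*(15 + 0) - 19 = 55*15 - 19 = 825 - 19 = 806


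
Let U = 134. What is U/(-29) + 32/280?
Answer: -4574/1015 ≈ -4.5064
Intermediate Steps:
U/(-29) + 32/280 = 134/(-29) + 32/280 = 134*(-1/29) + 32*(1/280) = -134/29 + 4/35 = -4574/1015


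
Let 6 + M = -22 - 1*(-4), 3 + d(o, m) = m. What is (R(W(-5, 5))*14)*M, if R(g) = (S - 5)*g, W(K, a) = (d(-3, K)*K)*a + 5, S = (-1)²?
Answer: 275520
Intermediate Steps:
S = 1
d(o, m) = -3 + m
W(K, a) = 5 + K*a*(-3 + K) (W(K, a) = ((-3 + K)*K)*a + 5 = (K*(-3 + K))*a + 5 = K*a*(-3 + K) + 5 = 5 + K*a*(-3 + K))
M = -24 (M = -6 + (-22 - 1*(-4)) = -6 + (-22 + 4) = -6 - 18 = -24)
R(g) = -4*g (R(g) = (1 - 5)*g = -4*g)
(R(W(-5, 5))*14)*M = (-4*(5 - 5*5*(-3 - 5))*14)*(-24) = (-4*(5 - 5*5*(-8))*14)*(-24) = (-4*(5 + 200)*14)*(-24) = (-4*205*14)*(-24) = -820*14*(-24) = -11480*(-24) = 275520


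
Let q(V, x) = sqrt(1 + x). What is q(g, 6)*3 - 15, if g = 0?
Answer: -15 + 3*sqrt(7) ≈ -7.0627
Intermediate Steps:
q(g, 6)*3 - 15 = sqrt(1 + 6)*3 - 15 = sqrt(7)*3 - 15 = 3*sqrt(7) - 15 = -15 + 3*sqrt(7)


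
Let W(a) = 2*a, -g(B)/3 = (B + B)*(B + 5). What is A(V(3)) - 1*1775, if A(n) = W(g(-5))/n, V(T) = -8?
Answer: -1775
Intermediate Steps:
g(B) = -6*B*(5 + B) (g(B) = -3*(B + B)*(B + 5) = -3*2*B*(5 + B) = -6*B*(5 + B))
A(n) = 0 (A(n) = (2*(-6*(-5)*(5 - 5)))/n = (2*(-6*(-5)*0))/n = (2*0)/n = 0/n = 0)
A(V(3)) - 1*1775 = 0 - 1*1775 = 0 - 1775 = -1775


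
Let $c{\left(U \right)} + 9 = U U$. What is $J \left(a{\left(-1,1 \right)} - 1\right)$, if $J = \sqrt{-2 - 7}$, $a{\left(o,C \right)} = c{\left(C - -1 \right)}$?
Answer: $- 18 i \approx - 18.0 i$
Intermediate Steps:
$c{\left(U \right)} = -9 + U^{2}$ ($c{\left(U \right)} = -9 + U U = -9 + U^{2}$)
$a{\left(o,C \right)} = -9 + \left(1 + C\right)^{2}$ ($a{\left(o,C \right)} = -9 + \left(C - -1\right)^{2} = -9 + \left(C + 1\right)^{2} = -9 + \left(1 + C\right)^{2}$)
$J = 3 i$ ($J = \sqrt{-9} = 3 i \approx 3.0 i$)
$J \left(a{\left(-1,1 \right)} - 1\right) = 3 i \left(\left(-9 + \left(1 + 1\right)^{2}\right) - 1\right) = 3 i \left(\left(-9 + 2^{2}\right) - 1\right) = 3 i \left(\left(-9 + 4\right) - 1\right) = 3 i \left(-5 - 1\right) = 3 i \left(-6\right) = - 18 i$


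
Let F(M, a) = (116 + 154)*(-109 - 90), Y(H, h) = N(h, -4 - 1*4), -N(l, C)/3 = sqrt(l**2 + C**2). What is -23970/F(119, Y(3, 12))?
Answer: 799/1791 ≈ 0.44612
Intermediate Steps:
N(l, C) = -3*sqrt(C**2 + l**2) (N(l, C) = -3*sqrt(l**2 + C**2) = -3*sqrt(C**2 + l**2))
Y(H, h) = -3*sqrt(64 + h**2) (Y(H, h) = -3*sqrt((-4 - 1*4)**2 + h**2) = -3*sqrt((-4 - 4)**2 + h**2) = -3*sqrt((-8)**2 + h**2) = -3*sqrt(64 + h**2))
F(M, a) = -53730 (F(M, a) = 270*(-199) = -53730)
-23970/F(119, Y(3, 12)) = -23970/(-53730) = -23970*(-1/53730) = 799/1791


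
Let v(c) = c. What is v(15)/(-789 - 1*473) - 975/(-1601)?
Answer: 1206435/2020462 ≈ 0.59711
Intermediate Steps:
v(15)/(-789 - 1*473) - 975/(-1601) = 15/(-789 - 1*473) - 975/(-1601) = 15/(-789 - 473) - 975*(-1/1601) = 15/(-1262) + 975/1601 = 15*(-1/1262) + 975/1601 = -15/1262 + 975/1601 = 1206435/2020462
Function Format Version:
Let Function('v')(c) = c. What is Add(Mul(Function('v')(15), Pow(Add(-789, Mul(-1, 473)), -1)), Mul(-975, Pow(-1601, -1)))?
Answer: Rational(1206435, 2020462) ≈ 0.59711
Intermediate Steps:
Add(Mul(Function('v')(15), Pow(Add(-789, Mul(-1, 473)), -1)), Mul(-975, Pow(-1601, -1))) = Add(Mul(15, Pow(Add(-789, Mul(-1, 473)), -1)), Mul(-975, Pow(-1601, -1))) = Add(Mul(15, Pow(Add(-789, -473), -1)), Mul(-975, Rational(-1, 1601))) = Add(Mul(15, Pow(-1262, -1)), Rational(975, 1601)) = Add(Mul(15, Rational(-1, 1262)), Rational(975, 1601)) = Add(Rational(-15, 1262), Rational(975, 1601)) = Rational(1206435, 2020462)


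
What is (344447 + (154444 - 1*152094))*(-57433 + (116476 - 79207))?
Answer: -6992814708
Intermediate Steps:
(344447 + (154444 - 1*152094))*(-57433 + (116476 - 79207)) = (344447 + (154444 - 152094))*(-57433 + 37269) = (344447 + 2350)*(-20164) = 346797*(-20164) = -6992814708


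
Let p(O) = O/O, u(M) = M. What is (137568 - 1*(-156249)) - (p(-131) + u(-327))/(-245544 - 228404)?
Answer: 69626989595/236974 ≈ 2.9382e+5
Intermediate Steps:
p(O) = 1
(137568 - 1*(-156249)) - (p(-131) + u(-327))/(-245544 - 228404) = (137568 - 1*(-156249)) - (1 - 327)/(-245544 - 228404) = (137568 + 156249) - (-326)/(-473948) = 293817 - (-326)*(-1)/473948 = 293817 - 1*163/236974 = 293817 - 163/236974 = 69626989595/236974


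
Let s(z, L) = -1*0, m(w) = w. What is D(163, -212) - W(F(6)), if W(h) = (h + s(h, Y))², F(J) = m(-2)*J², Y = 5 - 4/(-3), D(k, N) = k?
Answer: -5021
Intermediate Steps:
Y = 19/3 (Y = 5 - 4*(-1)/3 = 5 - 1*(-4/3) = 5 + 4/3 = 19/3 ≈ 6.3333)
s(z, L) = 0
F(J) = -2*J²
W(h) = h² (W(h) = (h + 0)² = h²)
D(163, -212) - W(F(6)) = 163 - (-2*6²)² = 163 - (-2*36)² = 163 - 1*(-72)² = 163 - 1*5184 = 163 - 5184 = -5021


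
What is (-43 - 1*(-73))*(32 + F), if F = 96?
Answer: 3840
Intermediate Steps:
(-43 - 1*(-73))*(32 + F) = (-43 - 1*(-73))*(32 + 96) = (-43 + 73)*128 = 30*128 = 3840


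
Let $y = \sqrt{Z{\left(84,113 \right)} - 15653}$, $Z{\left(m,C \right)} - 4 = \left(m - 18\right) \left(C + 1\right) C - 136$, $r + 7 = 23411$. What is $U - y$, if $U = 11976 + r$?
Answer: $35380 - \sqrt{834427} \approx 34467.0$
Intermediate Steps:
$r = 23404$ ($r = -7 + 23411 = 23404$)
$Z{\left(m,C \right)} = -132 + C \left(1 + C\right) \left(-18 + m\right)$ ($Z{\left(m,C \right)} = 4 + \left(\left(m - 18\right) \left(C + 1\right) C - 136\right) = 4 + \left(\left(-18 + m\right) \left(1 + C\right) C - 136\right) = 4 + \left(\left(1 + C\right) \left(-18 + m\right) C - 136\right) = 4 + \left(C \left(1 + C\right) \left(-18 + m\right) - 136\right) = 4 + \left(-136 + C \left(1 + C\right) \left(-18 + m\right)\right) = -132 + C \left(1 + C\right) \left(-18 + m\right)$)
$U = 35380$ ($U = 11976 + 23404 = 35380$)
$y = \sqrt{834427}$ ($y = \sqrt{\left(-132 - 2034 - 18 \cdot 113^{2} + 113 \cdot 84 + 84 \cdot 113^{2}\right) - 15653} = \sqrt{\left(-132 - 2034 - 229842 + 9492 + 84 \cdot 12769\right) - 15653} = \sqrt{\left(-132 - 2034 - 229842 + 9492 + 1072596\right) - 15653} = \sqrt{850080 - 15653} = \sqrt{834427} \approx 913.47$)
$U - y = 35380 - \sqrt{834427}$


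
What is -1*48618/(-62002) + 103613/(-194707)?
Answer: 1521025850/6036111707 ≈ 0.25199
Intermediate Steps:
-1*48618/(-62002) + 103613/(-194707) = -48618*(-1/62002) + 103613*(-1/194707) = 24309/31001 - 103613/194707 = 1521025850/6036111707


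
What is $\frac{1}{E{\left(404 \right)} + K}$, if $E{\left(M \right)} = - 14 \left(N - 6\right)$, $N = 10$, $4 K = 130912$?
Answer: $\frac{1}{32672} \approx 3.0607 \cdot 10^{-5}$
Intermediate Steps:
$K = 32728$ ($K = \frac{1}{4} \cdot 130912 = 32728$)
$E{\left(M \right)} = -56$ ($E{\left(M \right)} = - 14 \left(10 - 6\right) = \left(-14\right) 4 = -56$)
$\frac{1}{E{\left(404 \right)} + K} = \frac{1}{-56 + 32728} = \frac{1}{32672}$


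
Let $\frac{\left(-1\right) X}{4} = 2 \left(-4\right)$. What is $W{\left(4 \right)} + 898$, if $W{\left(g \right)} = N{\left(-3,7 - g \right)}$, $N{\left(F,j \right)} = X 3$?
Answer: $994$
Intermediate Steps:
$X = 32$ ($X = - 4 \cdot 2 \left(-4\right) = \left(-4\right) \left(-8\right) = 32$)
$N{\left(F,j \right)} = 96$ ($N{\left(F,j \right)} = 32 \cdot 3 = 96$)
$W{\left(g \right)} = 96$
$W{\left(4 \right)} + 898 = 96 + 898 = 994$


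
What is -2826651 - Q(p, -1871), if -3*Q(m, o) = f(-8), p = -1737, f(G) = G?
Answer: -8479961/3 ≈ -2.8267e+6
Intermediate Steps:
Q(m, o) = 8/3 (Q(m, o) = -⅓*(-8) = 8/3)
-2826651 - Q(p, -1871) = -2826651 - 1*8/3 = -2826651 - 8/3 = -8479961/3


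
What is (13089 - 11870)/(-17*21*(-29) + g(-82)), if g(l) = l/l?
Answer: 1219/10354 ≈ 0.11773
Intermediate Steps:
g(l) = 1
(13089 - 11870)/(-17*21*(-29) + g(-82)) = (13089 - 11870)/(-17*21*(-29) + 1) = 1219/(-357*(-29) + 1) = 1219/(10353 + 1) = 1219/10354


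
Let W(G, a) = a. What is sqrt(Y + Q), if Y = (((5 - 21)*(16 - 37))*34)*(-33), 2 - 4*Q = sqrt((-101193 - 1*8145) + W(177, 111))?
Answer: sqrt(-1507966 - I*sqrt(109227))/2 ≈ 0.067284 - 614.0*I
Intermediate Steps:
Q = 1/2 - I*sqrt(109227)/4 (Q = 1/2 - sqrt((-101193 - 1*8145) + 111)/4 = 1/2 - sqrt((-101193 - 8145) + 111)/4 = 1/2 - sqrt(-109338 + 111)/4 = 1/2 - I*sqrt(109227)/4 ≈ 0.5 - 82.624*I)
Y = -376992 (Y = (-16*(-21)*34)*(-33) = (336*34)*(-33) = 11424*(-33) = -376992)
sqrt(Y + Q) = sqrt(-376992 + (1/2 - I*sqrt(109227)/4)) = sqrt(-753983/2 - I*sqrt(109227)/4)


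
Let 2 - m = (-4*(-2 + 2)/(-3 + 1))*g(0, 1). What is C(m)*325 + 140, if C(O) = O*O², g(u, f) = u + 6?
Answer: 2740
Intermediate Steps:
g(u, f) = 6 + u
m = 2 (m = 2 - (-4*(-2 + 2)/(-3 + 1))*(6 + 0) = 2 - (-0/(-2))*6 = 2 - (-0*(-1)/2)*6 = 2 - (-4*0)*6 = 2 - 0*6 = 2 - 1*0 = 2 + 0 = 2)
C(O) = O³
C(m)*325 + 140 = 2³*325 + 140 = 8*325 + 140 = 2600 + 140 = 2740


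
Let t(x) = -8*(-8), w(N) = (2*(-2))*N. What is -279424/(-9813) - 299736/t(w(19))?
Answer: -365428279/78504 ≈ -4654.9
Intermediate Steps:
w(N) = -4*N
t(x) = 64
-279424/(-9813) - 299736/t(w(19)) = -279424/(-9813) - 299736/64 = -279424*(-1/9813) - 299736*1/64 = 279424/9813 - 37467/8 = -365428279/78504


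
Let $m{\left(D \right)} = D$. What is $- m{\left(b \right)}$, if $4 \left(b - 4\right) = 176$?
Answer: $-48$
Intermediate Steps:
$b = 48$ ($b = 4 + \frac{1}{4} \cdot 176 = 4 + 44 = 48$)
$- m{\left(b \right)} = \left(-1\right) 48 = -48$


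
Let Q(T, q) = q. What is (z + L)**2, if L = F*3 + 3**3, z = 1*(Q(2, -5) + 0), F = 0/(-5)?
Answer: 484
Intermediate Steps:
F = 0 (F = 0*(-1/5) = 0)
z = -5 (z = 1*(-5 + 0) = 1*(-5) = -5)
L = 27 (L = 0*3 + 3**3 = 0 + 27 = 27)
(z + L)**2 = (-5 + 27)**2 = 22**2 = 484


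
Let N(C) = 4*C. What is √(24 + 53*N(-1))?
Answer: 2*I*√47 ≈ 13.711*I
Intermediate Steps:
√(24 + 53*N(-1)) = √(24 + 53*(4*(-1))) = √(24 + 53*(-4)) = √(24 - 212) = √(-188) = 2*I*√47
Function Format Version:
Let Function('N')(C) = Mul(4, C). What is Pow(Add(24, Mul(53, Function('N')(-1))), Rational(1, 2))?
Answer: Mul(2, I, Pow(47, Rational(1, 2))) ≈ Mul(13.711, I)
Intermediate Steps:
Pow(Add(24, Mul(53, Function('N')(-1))), Rational(1, 2)) = Pow(Add(24, Mul(53, Mul(4, -1))), Rational(1, 2)) = Pow(Add(24, Mul(53, -4)), Rational(1, 2)) = Pow(Add(24, -212), Rational(1, 2)) = Pow(-188, Rational(1, 2)) = Mul(2, I, Pow(47, Rational(1, 2)))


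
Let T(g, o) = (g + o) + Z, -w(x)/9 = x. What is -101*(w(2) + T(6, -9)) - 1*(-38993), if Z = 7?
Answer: 40407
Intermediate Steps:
w(x) = -9*x
T(g, o) = 7 + g + o (T(g, o) = (g + o) + 7 = 7 + g + o)
-101*(w(2) + T(6, -9)) - 1*(-38993) = -101*(-9*2 + (7 + 6 - 9)) - 1*(-38993) = -101*(-18 + 4) + 38993 = -101*(-14) + 38993 = 1414 + 38993 = 40407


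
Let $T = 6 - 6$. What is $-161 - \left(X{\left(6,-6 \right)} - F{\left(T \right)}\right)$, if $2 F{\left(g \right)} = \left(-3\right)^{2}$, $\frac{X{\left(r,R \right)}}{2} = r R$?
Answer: $- \frac{169}{2} \approx -84.5$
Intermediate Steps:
$T = 0$
$X{\left(r,R \right)} = 2 R r$ ($X{\left(r,R \right)} = 2 r R = 2 R r$)
$F{\left(g \right)} = \frac{9}{2}$ ($F{\left(g \right)} = \frac{\left(-3\right)^{2}}{2} = \frac{1}{2} \cdot 9 = \frac{9}{2}$)
$-161 - \left(X{\left(6,-6 \right)} - F{\left(T \right)}\right) = -161 - \left(2 \left(-6\right) 6 - \frac{9}{2}\right) = -161 - \left(-72 - \frac{9}{2}\right) = -161 - - \frac{153}{2} = -161 + \frac{153}{2} = - \frac{169}{2}$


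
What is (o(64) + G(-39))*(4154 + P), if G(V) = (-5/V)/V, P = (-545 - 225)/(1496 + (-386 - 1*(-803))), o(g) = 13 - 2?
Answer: 132901986032/2909673 ≈ 45676.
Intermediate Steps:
o(g) = 11
P = -770/1913 (P = -770/(1496 + (-386 + 803)) = -770/(1496 + 417) = -770/1913 ≈ -0.40251)
G(V) = -5/V**2
(o(64) + G(-39))*(4154 + P) = (11 - 5/(-39)**2)*(4154 - 770/1913) = (11 - 5*1/1521)*(7945832/1913) = (11 - 5/1521)*(7945832/1913) = (16726/1521)*(7945832/1913) = 132901986032/2909673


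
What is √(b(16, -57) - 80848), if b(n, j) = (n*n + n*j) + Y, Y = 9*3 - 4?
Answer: I*√81481 ≈ 285.45*I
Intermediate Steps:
Y = 23 (Y = 27 - 4 = 23)
b(n, j) = 23 + n² + j*n (b(n, j) = (n*n + n*j) + 23 = (n² + j*n) + 23 = 23 + n² + j*n)
√(b(16, -57) - 80848) = √((23 + 16² - 57*16) - 80848) = √((23 + 256 - 912) - 80848) = √(-633 - 80848) = √(-81481) = I*√81481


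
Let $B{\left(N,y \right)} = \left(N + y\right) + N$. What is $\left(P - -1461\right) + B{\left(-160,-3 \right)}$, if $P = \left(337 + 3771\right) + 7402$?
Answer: $12648$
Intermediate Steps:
$P = 11510$ ($P = 4108 + 7402 = 11510$)
$B{\left(N,y \right)} = y + 2 N$
$\left(P - -1461\right) + B{\left(-160,-3 \right)} = \left(11510 - -1461\right) + \left(-3 + 2 \left(-160\right)\right) = \left(11510 + 1461\right) - 323 = 12971 - 323 = 12648$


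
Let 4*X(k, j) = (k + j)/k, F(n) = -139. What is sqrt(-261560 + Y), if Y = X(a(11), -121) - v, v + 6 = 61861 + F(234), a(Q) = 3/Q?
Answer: 4*I*sqrt(181905)/3 ≈ 568.67*I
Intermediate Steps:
X(k, j) = (j + k)/(4*k) (X(k, j) = ((k + j)/k)/4 = ((j + k)/k)/4 = (j + k)/(4*k))
v = 61716 (v = -6 + (61861 - 139) = -6 + 61722 = 61716)
Y = -185480/3 (Y = (-121 + 3/11)/(4*((3/11))) - 1*61716 = (-121 + 3*(1/11))/(4*((3*(1/11)))) - 61716 = (-121 + 3/11)/(4*(3/11)) - 61716 = (1/4)*(11/3)*(-1328/11) - 61716 = -332/3 - 61716 = -185480/3 ≈ -61827.)
sqrt(-261560 + Y) = sqrt(-261560 - 185480/3) = sqrt(-970160/3) = 4*I*sqrt(181905)/3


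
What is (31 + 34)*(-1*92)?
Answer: -5980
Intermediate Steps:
(31 + 34)*(-1*92) = 65*(-92) = -5980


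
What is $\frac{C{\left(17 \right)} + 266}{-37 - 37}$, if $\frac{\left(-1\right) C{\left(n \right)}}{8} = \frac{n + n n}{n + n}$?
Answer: $- \frac{97}{37} \approx -2.6216$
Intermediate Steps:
$C{\left(n \right)} = - \frac{4 \left(n + n^{2}\right)}{n}$ ($C{\left(n \right)} = - 8 \frac{n + n n}{n + n} = - 8 \frac{n + n^{2}}{2 n} = - \frac{4 \left(n + n^{2}\right)}{n}$)
$\frac{C{\left(17 \right)} + 266}{-37 - 37} = \frac{\left(-4 - 68\right) + 266}{-37 - 37} = \frac{\left(-4 - 68\right) + 266}{-74} = \left(-72 + 266\right) \left(- \frac{1}{74}\right) = 194 \left(- \frac{1}{74}\right) = - \frac{97}{37}$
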